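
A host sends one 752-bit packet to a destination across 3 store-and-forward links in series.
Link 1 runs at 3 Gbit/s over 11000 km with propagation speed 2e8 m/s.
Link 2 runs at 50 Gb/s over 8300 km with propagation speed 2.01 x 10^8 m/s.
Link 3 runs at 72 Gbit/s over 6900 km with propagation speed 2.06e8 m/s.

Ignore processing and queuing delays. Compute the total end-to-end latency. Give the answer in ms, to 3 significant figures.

130 ms

Transmission delays (L/R per hop): 0.000250667, 1.504e-05, 1.04444e-05 ms; sum = 0.000276151 ms.
Propagation delays (d/s per hop): 55, 41.2935, 33.4951 ms; sum = 129.789 ms.
End-to-end = 130 ms.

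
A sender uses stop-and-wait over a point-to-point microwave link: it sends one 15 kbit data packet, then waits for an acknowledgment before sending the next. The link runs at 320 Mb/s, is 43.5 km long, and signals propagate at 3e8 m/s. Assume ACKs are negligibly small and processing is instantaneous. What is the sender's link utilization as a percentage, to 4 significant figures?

13.91 %

t_tx = L/R = 15000/320000000 = 4.6875e-05 s.
t_prop = 43500/300000000 = 0.000145 s; RTT = 0.00029 s.
Cycle = t_tx + RTT = 0.000336875 s.
Utilization = t_tx / cycle = 4.6875e-05/0.000336875 = 13.91 %.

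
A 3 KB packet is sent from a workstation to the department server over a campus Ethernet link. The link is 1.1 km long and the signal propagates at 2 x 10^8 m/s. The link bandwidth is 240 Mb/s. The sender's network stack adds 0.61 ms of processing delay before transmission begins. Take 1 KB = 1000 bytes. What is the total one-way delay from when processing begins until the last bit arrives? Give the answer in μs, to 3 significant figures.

716 μs

L = 24000 bits.
Transmission delay = L/R = 24000 / 240000000 = 100 μs.
Propagation delay = d/s = 1100 m / 200000000 m/s = 5.5 μs.
Plus processing delay 0.61 ms = 610 μs.
Total = 716 μs.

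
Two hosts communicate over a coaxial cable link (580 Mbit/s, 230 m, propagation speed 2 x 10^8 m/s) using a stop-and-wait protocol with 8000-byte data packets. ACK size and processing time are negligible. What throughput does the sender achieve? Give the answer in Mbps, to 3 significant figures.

t_tx = L/R = 64000/580000000 = 0.000110345 s.
t_prop = 230/200000000 = 1.15e-06 s; RTT = 2.3e-06 s.
Cycle = t_tx + RTT = 0.000112645 s.
Throughput = L / cycle = 64000 / 0.000112645 = 568 Mbps.

568 Mbps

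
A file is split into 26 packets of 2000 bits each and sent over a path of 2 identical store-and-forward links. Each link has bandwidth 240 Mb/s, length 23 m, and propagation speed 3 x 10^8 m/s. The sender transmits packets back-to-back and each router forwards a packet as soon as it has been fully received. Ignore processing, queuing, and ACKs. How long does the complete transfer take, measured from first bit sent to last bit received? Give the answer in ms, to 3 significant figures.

0.225 ms

Per-hop transmission t_tx = L/R = 2000/240000000 = 0.00833333 ms.
Per-hop propagation t_prop = 23/300000000 = 7.66667e-05 ms.
Pipeline fill: first packet needs 2·t_tx to clear all hops; remaining 25 packets each add one t_tx.
Total = (2+26-1)·t_tx + 2·t_prop = 27·0.00833333 + 2·7.66667e-05 = 0.225 ms.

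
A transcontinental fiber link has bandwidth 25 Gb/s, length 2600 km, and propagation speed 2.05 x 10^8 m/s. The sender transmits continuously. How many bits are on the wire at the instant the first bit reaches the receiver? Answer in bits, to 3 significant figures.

Propagation delay = 2600000 / 2.05e+08 = 0.0126829 s.
BDP = R × t_prop = 25000000000 × 0.0126829 = 317073000 bits.

317000000 bits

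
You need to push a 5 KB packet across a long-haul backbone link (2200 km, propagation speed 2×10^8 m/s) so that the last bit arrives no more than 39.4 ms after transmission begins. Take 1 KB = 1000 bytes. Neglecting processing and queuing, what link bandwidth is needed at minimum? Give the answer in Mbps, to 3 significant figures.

1.41 Mbps

L = 40000 bits.
Propagation delay = 2200000 / 200000000 = 11 ms.
Transmission budget = 39.4 − 11 = 28.4 ms.
R ≥ L / t_tx = 40000 bits / 0.0284 s = 1.41 Mbps.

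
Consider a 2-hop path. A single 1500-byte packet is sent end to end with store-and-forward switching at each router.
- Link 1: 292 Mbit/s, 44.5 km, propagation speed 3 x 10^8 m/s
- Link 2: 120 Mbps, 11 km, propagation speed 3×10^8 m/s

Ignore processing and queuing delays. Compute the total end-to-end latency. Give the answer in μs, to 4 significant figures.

326.1 μs

L = 1500 × 8 = 12000 bits.
Transmission delays (L/R per hop): 41.0959, 100 μs; sum = 141.096 μs.
Propagation delays (d/s per hop): 148.333, 36.6667 μs; sum = 185 μs.
End-to-end = 326.1 μs.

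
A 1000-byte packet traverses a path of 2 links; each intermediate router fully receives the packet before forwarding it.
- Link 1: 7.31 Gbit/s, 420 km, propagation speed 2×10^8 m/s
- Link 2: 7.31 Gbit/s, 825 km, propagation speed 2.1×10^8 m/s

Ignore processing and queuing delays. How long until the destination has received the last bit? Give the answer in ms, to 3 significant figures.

6.03 ms

L = 1000 × 8 = 8000 bits.
Transmission delay per hop = L/R = 8000/7310000000 = 0.00109439 ms; 2 hops → 0.00218878 ms.
Propagation delays (d/s per hop): 2.1, 3.92857 ms; sum = 6.02857 ms.
End-to-end = 6.03 ms.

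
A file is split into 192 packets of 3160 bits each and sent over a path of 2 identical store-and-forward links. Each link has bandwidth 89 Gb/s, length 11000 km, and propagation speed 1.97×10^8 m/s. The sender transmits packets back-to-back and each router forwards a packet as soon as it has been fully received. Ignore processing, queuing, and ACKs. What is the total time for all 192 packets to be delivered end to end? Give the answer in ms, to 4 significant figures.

Per-hop transmission t_tx = L/R = 3160/89000000000 = 3.55056e-05 ms.
Per-hop propagation t_prop = 11000000/197000000 = 55.8376 ms.
Pipeline fill: first packet needs 2·t_tx to clear all hops; remaining 191 packets each add one t_tx.
Total = (2+192-1)·t_tx + 2·t_prop = 193·3.55056e-05 + 2·55.8376 = 111.7 ms.

111.7 ms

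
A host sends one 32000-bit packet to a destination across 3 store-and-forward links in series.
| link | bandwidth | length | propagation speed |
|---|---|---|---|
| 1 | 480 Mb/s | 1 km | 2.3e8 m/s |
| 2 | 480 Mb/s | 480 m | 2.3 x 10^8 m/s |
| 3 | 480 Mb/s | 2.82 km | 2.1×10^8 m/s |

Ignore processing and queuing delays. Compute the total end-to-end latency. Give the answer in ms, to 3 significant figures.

0.220 ms

Transmission delay per hop = L/R = 32000/480000000 = 0.0666667 ms; 3 hops → 0.2 ms.
Propagation delays (d/s per hop): 0.00434783, 0.00208696, 0.0134286 ms; sum = 0.0198634 ms.
End-to-end = 0.220 ms.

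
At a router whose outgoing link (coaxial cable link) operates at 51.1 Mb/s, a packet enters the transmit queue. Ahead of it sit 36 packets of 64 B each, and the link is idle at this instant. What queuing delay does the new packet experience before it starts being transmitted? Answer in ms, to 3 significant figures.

Each queued packet: L/R = 512/51100000 = 0.0100196 ms.
36 queued → 0.360705 ms.
Queuing delay = 0.361 ms.

0.361 ms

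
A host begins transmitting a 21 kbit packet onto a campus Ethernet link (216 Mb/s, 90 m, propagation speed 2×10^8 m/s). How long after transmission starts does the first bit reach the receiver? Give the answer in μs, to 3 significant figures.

First bit experiences only propagation delay: d/s = 90/200000000 = 0.450 μs.

0.450 μs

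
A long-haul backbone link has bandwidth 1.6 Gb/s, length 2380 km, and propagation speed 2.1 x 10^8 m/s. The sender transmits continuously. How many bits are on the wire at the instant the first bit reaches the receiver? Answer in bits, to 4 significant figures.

18130000 bits

Propagation delay = 2380000 / 210000000 = 0.0113333 s.
BDP = R × t_prop = 1600000000 × 0.0113333 = 18133300 bits.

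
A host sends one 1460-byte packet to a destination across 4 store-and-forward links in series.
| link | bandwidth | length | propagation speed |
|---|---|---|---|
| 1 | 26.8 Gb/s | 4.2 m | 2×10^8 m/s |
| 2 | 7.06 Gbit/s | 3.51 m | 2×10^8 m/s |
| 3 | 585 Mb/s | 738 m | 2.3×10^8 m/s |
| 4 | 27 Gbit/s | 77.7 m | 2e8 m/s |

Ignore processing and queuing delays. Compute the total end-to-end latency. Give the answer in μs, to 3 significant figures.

26.1 μs

L = 1460 × 8 = 11680 bits.
Transmission delays (L/R per hop): 0.435821, 1.65439, 19.9658, 0.432593 μs; sum = 22.4886 μs.
Propagation delays (d/s per hop): 0.021, 0.01755, 3.2087, 0.3885 μs; sum = 3.63575 μs.
End-to-end = 26.1 μs.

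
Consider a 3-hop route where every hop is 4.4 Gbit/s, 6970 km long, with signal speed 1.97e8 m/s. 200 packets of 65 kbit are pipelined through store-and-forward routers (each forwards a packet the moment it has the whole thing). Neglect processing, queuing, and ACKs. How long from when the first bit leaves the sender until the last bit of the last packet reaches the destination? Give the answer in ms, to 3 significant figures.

109 ms

Per-hop transmission t_tx = L/R = 65000/4400000000 = 0.0147727 ms.
Per-hop propagation t_prop = 6970000/197000000 = 35.3807 ms.
Pipeline fill: first packet needs 3·t_tx to clear all hops; remaining 199 packets each add one t_tx.
Total = (3+200-1)·t_tx + 3·t_prop = 202·0.0147727 + 3·35.3807 = 109 ms.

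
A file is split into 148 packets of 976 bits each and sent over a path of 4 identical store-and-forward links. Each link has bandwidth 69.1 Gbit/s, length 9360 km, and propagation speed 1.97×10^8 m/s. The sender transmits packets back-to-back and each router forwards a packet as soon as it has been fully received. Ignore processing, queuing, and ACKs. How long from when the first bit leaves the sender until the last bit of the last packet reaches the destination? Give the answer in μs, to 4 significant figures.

Per-hop transmission t_tx = L/R = 976/69100000000 = 0.0141245 μs.
Per-hop propagation t_prop = 9360000/197000000 = 47512.7 μs.
Pipeline fill: first packet needs 4·t_tx to clear all hops; remaining 147 packets each add one t_tx.
Total = (4+148-1)·t_tx + 4·t_prop = 151·0.0141245 + 4·47512.7 = 190100 μs.

190100 μs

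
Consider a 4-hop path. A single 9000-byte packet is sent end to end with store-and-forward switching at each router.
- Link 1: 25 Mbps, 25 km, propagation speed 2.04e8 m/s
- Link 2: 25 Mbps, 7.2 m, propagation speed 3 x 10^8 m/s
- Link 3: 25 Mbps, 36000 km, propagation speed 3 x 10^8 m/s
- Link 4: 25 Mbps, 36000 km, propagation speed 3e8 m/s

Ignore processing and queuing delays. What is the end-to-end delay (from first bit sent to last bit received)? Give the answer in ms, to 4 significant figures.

251.6 ms

L = 9000 × 8 = 72000 bits.
Transmission delay per hop = L/R = 72000/25000000 = 2.88 ms; 4 hops → 11.52 ms.
Propagation delays (d/s per hop): 0.122549, 2.4e-05, 120, 120 ms; sum = 240.123 ms.
End-to-end = 251.6 ms.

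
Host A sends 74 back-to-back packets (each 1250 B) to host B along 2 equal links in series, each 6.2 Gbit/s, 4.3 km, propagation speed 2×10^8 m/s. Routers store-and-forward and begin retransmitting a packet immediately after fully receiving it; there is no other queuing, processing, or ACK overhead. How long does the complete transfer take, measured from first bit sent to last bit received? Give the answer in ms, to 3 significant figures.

Per-hop transmission t_tx = L/R = 10000/6200000000 = 0.0016129 ms.
Per-hop propagation t_prop = 4300/200000000 = 0.0215 ms.
Pipeline fill: first packet needs 2·t_tx to clear all hops; remaining 73 packets each add one t_tx.
Total = (2+74-1)·t_tx + 2·t_prop = 75·0.0016129 + 2·0.0215 = 0.164 ms.

0.164 ms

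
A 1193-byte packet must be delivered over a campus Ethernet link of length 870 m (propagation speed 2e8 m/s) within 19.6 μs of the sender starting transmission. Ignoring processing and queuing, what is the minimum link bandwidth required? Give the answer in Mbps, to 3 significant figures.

626 Mbps

L = 9544 bits.
Propagation delay = 870 / 200000000 = 4.35 μs.
Transmission budget = 19.6 − 4.35 = 15.25 μs.
R ≥ L / t_tx = 9544 bits / 1.525e-05 s = 626 Mbps.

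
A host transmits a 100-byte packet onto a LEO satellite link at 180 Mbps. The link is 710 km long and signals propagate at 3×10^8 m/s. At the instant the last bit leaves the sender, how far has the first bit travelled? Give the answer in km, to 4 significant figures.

t_tx = L/R = 800/180000000 = 4.44444e-06 s.
Distance = s × t_tx = 300000000 × 4.44444e-06 = 1.333 km.

1.333 km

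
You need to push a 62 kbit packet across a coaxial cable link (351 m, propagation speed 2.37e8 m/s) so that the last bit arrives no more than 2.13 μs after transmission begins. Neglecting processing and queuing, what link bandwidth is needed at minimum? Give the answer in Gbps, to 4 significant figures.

Propagation delay = 351 / 237000000 = 1.48101 μs.
Transmission budget = 2.13 − 1.48101 = 0.648987 μs.
R ≥ L / t_tx = 62000 bits / 6.48987e-07 s = 95.53 Gbps.

95.53 Gbps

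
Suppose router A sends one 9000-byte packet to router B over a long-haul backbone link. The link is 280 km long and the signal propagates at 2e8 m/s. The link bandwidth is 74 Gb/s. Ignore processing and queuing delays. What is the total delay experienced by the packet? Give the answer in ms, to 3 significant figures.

1.40 ms

L = 9000 × 8 = 72000 bits.
Transmission delay = L/R = 72000 / 74000000000 = 0.000972973 ms.
Propagation delay = d/s = 280000 m / 200000000 m/s = 1.4 ms.
Total = 1.40 ms.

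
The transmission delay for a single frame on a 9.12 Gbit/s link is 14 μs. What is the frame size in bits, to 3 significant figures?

L = R × t_tx = 9120000000 b/s × 1.4e-05 s = 127680 bits.

128000 bits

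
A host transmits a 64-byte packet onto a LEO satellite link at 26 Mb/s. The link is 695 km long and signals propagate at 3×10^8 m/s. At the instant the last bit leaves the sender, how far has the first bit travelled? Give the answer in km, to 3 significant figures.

5.91 km

t_tx = L/R = 512/26000000 = 1.96923e-05 s.
Distance = s × t_tx = 300000000 × 1.96923e-05 = 5.91 km.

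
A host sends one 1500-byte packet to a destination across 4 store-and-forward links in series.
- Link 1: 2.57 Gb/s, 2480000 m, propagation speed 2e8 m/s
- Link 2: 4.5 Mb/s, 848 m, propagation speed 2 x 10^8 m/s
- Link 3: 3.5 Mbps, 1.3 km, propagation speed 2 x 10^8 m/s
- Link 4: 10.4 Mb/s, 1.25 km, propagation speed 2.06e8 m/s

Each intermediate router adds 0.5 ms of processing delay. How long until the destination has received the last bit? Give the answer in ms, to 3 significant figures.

L = 1500 × 8 = 12000 bits.
Transmission delays (L/R per hop): 0.00466926, 2.66667, 3.42857, 1.15385 ms; sum = 7.25375 ms.
Propagation delays (d/s per hop): 12.4, 0.00424, 0.0065, 0.00606796 ms; sum = 12.4168 ms.
Processing at 3 router(s): 3 × 0.5 ms = 1.5 ms.
End-to-end = 21.2 ms.

21.2 ms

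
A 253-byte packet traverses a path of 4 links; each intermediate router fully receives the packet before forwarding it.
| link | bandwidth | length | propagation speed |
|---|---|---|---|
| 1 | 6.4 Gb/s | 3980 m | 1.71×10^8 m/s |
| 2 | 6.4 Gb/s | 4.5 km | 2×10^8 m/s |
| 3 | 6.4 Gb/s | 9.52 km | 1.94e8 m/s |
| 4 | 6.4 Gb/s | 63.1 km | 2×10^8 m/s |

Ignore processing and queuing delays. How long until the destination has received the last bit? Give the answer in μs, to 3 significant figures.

L = 253 × 8 = 2024 bits.
Transmission delay per hop = L/R = 2024/6400000000 = 0.31625 μs; 4 hops → 1.265 μs.
Propagation delays (d/s per hop): 23.2749, 22.5, 49.0722, 315.5 μs; sum = 410.347 μs.
End-to-end = 412 μs.

412 μs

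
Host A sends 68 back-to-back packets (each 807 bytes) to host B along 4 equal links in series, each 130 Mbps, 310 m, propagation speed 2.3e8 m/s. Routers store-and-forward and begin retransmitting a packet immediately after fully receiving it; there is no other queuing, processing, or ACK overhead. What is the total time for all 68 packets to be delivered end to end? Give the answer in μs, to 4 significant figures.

Per-hop transmission t_tx = L/R = 6456/130000000 = 49.6615 μs.
Per-hop propagation t_prop = 310/2.3e+08 = 1.34783 μs.
Pipeline fill: first packet needs 4·t_tx to clear all hops; remaining 67 packets each add one t_tx.
Total = (4+68-1)·t_tx + 4·t_prop = 71·49.6615 + 4·1.34783 = 3531 μs.

3531 μs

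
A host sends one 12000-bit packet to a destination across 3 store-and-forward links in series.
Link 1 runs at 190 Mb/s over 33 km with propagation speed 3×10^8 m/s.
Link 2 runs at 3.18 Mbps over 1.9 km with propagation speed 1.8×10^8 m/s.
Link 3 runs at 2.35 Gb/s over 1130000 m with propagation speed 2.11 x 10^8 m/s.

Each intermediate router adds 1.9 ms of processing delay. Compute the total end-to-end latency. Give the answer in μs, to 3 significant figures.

13100 μs

Transmission delays (L/R per hop): 63.1579, 3773.58, 5.10638 μs; sum = 3841.85 μs.
Propagation delays (d/s per hop): 110, 10.5556, 5355.45 μs; sum = 5476.01 μs.
Processing at 2 router(s): 2 × 1.9 ms = 3800 μs.
End-to-end = 13100 μs.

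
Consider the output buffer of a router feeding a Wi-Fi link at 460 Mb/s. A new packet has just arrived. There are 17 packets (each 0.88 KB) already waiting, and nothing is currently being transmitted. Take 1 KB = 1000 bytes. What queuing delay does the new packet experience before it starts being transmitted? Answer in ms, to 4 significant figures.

0.2602 ms

Each queued packet: L/R = 7040/460000000 = 0.0153043 ms.
17 queued → 0.260174 ms.
Queuing delay = 0.2602 ms.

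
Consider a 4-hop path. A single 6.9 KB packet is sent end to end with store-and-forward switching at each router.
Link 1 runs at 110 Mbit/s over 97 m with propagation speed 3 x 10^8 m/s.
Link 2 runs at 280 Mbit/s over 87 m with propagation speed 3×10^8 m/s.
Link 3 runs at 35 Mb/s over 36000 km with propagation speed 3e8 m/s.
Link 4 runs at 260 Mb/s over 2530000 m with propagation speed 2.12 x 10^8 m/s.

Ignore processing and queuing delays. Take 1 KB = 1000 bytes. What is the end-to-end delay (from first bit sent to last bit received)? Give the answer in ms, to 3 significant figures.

L = 55200 bits.
Transmission delays (L/R per hop): 0.501818, 0.197143, 1.57714, 0.212308 ms; sum = 2.48841 ms.
Propagation delays (d/s per hop): 0.000323333, 0.00029, 120, 11.934 ms; sum = 131.935 ms.
End-to-end = 134 ms.

134 ms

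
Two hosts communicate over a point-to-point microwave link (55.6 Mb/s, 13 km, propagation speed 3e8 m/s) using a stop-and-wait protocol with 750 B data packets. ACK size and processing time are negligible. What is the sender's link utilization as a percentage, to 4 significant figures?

55.46 %

t_tx = L/R = 6000/55600000 = 0.000107914 s.
t_prop = 13000/300000000 = 4.33333e-05 s; RTT = 8.66667e-05 s.
Cycle = t_tx + RTT = 0.00019458 s.
Utilization = t_tx / cycle = 0.000107914/0.00019458 = 55.46 %.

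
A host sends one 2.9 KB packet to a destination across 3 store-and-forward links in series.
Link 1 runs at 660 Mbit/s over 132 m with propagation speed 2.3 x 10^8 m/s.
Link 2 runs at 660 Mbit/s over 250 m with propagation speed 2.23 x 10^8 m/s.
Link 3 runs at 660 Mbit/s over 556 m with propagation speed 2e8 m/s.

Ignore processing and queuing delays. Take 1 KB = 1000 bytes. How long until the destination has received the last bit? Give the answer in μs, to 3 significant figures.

110 μs

L = 23200 bits.
Transmission delay per hop = L/R = 23200/660000000 = 35.1515 μs; 3 hops → 105.455 μs.
Propagation delays (d/s per hop): 0.573913, 1.12108, 2.78 μs; sum = 4.47499 μs.
End-to-end = 110 μs.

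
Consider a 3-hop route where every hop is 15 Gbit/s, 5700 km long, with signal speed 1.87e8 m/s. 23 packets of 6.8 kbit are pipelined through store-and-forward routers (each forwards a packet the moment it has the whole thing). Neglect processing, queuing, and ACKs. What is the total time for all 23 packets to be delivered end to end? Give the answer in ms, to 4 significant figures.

Per-hop transmission t_tx = L/R = 6800/15000000000 = 0.000453333 ms.
Per-hop propagation t_prop = 5700000/187000000 = 30.4813 ms.
Pipeline fill: first packet needs 3·t_tx to clear all hops; remaining 22 packets each add one t_tx.
Total = (3+23-1)·t_tx + 3·t_prop = 25·0.000453333 + 3·30.4813 = 91.46 ms.

91.46 ms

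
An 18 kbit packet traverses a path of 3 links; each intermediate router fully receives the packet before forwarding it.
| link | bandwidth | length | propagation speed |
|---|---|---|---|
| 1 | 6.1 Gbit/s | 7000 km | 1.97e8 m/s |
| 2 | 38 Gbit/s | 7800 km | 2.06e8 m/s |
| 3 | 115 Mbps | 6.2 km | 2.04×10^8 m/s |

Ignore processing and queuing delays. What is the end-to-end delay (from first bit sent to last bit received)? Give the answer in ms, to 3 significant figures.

73.6 ms

L = 18000 bits.
Transmission delays (L/R per hop): 0.00295082, 0.000473684, 0.156522 ms; sum = 0.159946 ms.
Propagation delays (d/s per hop): 35.533, 37.8641, 0.0303922 ms; sum = 73.4275 ms.
End-to-end = 73.6 ms.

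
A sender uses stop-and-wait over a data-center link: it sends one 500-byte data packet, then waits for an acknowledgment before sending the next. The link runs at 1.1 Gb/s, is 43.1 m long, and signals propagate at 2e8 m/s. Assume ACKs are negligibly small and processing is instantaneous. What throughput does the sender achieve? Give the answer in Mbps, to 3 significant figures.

983 Mbps

t_tx = L/R = 4000/1100000000 = 3.63636e-06 s.
t_prop = 43.1/200000000 = 2.155e-07 s; RTT = 4.31e-07 s.
Cycle = t_tx + RTT = 4.06736e-06 s.
Throughput = L / cycle = 4000 / 4.06736e-06 = 983 Mbps.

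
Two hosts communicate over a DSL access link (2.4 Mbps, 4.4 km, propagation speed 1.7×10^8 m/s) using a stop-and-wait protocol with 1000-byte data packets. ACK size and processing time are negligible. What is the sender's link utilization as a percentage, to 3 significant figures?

98.5 %

t_tx = L/R = 8000/2400000 = 0.00333333 s.
t_prop = 4400/170000000 = 2.58824e-05 s; RTT = 5.17647e-05 s.
Cycle = t_tx + RTT = 0.0033851 s.
Utilization = t_tx / cycle = 0.00333333/0.0033851 = 98.5 %.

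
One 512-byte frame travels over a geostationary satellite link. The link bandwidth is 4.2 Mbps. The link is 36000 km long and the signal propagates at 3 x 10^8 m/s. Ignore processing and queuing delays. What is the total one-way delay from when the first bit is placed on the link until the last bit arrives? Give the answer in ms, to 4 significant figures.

L = 512 × 8 = 4096 bits.
Transmission delay = L/R = 4096 / 4200000 = 0.975238 ms.
Propagation delay = d/s = 36000000 m / 300000000 m/s = 120 ms.
Total = 121.0 ms.

121.0 ms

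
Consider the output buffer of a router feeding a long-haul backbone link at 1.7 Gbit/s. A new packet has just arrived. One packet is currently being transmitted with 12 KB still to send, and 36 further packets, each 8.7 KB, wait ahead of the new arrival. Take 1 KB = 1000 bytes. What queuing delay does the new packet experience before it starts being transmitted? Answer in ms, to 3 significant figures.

1.53 ms

Each queued packet: L/R = 69600/1700000000 = 0.0409412 ms.
36 queued → 1.47388 ms.
Plus remaining 96000 bits of current packet: 0.0564706 ms.
Queuing delay = 1.53 ms.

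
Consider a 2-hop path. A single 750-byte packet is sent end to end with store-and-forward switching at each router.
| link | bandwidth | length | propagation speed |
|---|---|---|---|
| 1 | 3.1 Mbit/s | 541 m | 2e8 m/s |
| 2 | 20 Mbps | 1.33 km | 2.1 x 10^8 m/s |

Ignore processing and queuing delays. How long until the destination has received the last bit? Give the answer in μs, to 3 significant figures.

2240 μs

L = 750 × 8 = 6000 bits.
Transmission delays (L/R per hop): 1935.48, 300 μs; sum = 2235.48 μs.
Propagation delays (d/s per hop): 2.705, 6.33333 μs; sum = 9.03833 μs.
End-to-end = 2240 μs.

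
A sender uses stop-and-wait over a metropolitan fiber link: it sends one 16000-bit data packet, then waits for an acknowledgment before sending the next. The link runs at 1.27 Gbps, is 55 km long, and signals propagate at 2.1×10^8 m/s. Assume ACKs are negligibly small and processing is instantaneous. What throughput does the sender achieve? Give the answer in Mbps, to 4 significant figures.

29.83 Mbps

t_tx = L/R = 16000/1270000000 = 1.25984e-05 s.
t_prop = 55000/210000000 = 0.000261905 s; RTT = 0.00052381 s.
Cycle = t_tx + RTT = 0.000536408 s.
Throughput = L / cycle = 16000 / 0.000536408 = 29.83 Mbps.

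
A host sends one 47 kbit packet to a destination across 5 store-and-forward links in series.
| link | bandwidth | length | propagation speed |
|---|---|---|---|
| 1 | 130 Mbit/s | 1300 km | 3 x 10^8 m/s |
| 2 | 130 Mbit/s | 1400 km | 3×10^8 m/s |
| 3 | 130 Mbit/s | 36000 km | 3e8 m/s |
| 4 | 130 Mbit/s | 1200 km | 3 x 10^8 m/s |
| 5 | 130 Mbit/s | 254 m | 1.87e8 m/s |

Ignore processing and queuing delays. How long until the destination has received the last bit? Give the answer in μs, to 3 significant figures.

L = 47000 bits.
Transmission delay per hop = L/R = 47000/130000000 = 361.538 μs; 5 hops → 1807.69 μs.
Propagation delays (d/s per hop): 4333.33, 4666.67, 120000, 4000, 1.35829 μs; sum = 133001 μs.
End-to-end = 135000 μs.

135000 μs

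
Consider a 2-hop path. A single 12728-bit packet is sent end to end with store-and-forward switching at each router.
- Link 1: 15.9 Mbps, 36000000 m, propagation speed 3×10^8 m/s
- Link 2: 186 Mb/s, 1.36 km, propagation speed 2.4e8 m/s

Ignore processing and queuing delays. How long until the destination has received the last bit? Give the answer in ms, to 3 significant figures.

Transmission delays (L/R per hop): 0.800503, 0.0684301 ms; sum = 0.868933 ms.
Propagation delays (d/s per hop): 120, 0.00566667 ms; sum = 120.006 ms.
End-to-end = 121 ms.

121 ms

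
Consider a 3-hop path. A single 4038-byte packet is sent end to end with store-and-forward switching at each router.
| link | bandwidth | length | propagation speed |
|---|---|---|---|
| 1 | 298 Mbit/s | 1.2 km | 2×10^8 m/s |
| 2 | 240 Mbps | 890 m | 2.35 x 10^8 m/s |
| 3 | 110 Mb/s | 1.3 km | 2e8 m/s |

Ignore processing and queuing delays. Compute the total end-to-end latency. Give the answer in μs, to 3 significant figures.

L = 4038 × 8 = 32304 bits.
Transmission delays (L/R per hop): 108.403, 134.6, 293.673 μs; sum = 536.675 μs.
Propagation delays (d/s per hop): 6, 3.78723, 6.5 μs; sum = 16.2872 μs.
End-to-end = 553 μs.

553 μs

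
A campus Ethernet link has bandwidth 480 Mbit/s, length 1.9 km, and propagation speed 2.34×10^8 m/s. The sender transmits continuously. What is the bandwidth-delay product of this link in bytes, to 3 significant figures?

487 bytes

Propagation delay = 1900 / 234000000 = 8.11966e-06 s.
BDP = R × t_prop = 480000000 × 8.11966e-06 = 3897.44 bits.
In bytes: 3897.44/8 = 487 bytes.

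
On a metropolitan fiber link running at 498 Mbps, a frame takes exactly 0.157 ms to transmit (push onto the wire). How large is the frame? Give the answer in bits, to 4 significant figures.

L = R × t_tx = 498000000 b/s × 0.000157 s = 78186 bits.

78190 bits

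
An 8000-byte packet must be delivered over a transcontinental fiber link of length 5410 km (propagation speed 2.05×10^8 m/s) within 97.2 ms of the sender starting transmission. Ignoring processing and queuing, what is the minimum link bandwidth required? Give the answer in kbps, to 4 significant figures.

L = 64000 bits.
Propagation delay = 5410000 / 2.05e+08 = 26.3902 ms.
Transmission budget = 97.2 − 26.3902 = 70.8098 ms.
R ≥ L / t_tx = 64000 bits / 0.0708098 s = 903.8 kbps.

903.8 kbps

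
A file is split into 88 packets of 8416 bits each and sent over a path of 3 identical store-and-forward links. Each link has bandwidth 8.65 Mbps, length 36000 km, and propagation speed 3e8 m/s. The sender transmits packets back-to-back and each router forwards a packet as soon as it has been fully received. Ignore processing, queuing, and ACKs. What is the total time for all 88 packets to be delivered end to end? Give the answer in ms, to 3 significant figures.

448 ms

Per-hop transmission t_tx = L/R = 8416/8650000 = 0.972948 ms.
Per-hop propagation t_prop = 36000000/300000000 = 120 ms.
Pipeline fill: first packet needs 3·t_tx to clear all hops; remaining 87 packets each add one t_tx.
Total = (3+88-1)·t_tx + 3·t_prop = 90·0.972948 + 3·120 = 448 ms.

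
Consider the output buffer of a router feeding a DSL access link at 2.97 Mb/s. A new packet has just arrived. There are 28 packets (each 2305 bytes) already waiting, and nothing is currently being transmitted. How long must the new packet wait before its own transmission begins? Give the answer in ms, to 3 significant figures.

174 ms

Each queued packet: L/R = 18440/2970000 = 6.20875 ms.
28 queued → 173.845 ms.
Queuing delay = 174 ms.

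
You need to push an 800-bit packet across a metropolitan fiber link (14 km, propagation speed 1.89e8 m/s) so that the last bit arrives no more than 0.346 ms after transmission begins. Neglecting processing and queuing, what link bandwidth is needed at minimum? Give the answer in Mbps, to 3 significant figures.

2.94 Mbps

Propagation delay = 14000 / 189000000 = 0.0740741 ms.
Transmission budget = 0.346 − 0.0740741 = 0.271926 ms.
R ≥ L / t_tx = 800 bits / 0.000271926 s = 2.94 Mbps.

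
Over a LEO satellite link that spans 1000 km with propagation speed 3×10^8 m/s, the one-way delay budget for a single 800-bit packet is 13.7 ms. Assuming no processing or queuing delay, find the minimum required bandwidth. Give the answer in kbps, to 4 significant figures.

77.17 kbps

Propagation delay = 1000000 / 300000000 = 3.33333 ms.
Transmission budget = 13.7 − 3.33333 = 10.3667 ms.
R ≥ L / t_tx = 800 bits / 0.0103667 s = 77.17 kbps.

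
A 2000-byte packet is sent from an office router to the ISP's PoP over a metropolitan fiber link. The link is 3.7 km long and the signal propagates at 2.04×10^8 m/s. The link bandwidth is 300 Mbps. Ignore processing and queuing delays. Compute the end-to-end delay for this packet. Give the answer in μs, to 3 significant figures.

71.5 μs

L = 2000 × 8 = 16000 bits.
Transmission delay = L/R = 16000 / 300000000 = 53.3333 μs.
Propagation delay = d/s = 3700 m / 204000000 m/s = 18.1373 μs.
Total = 71.5 μs.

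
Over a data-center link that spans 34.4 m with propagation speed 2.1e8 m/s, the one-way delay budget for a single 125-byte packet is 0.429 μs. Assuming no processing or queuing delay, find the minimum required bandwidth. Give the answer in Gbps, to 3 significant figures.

L = 1000 bits.
Propagation delay = 34.4 / 210000000 = 0.16381 μs.
Transmission budget = 0.429 − 0.16381 = 0.26519 μs.
R ≥ L / t_tx = 1000 bits / 2.6519e-07 s = 3.77 Gbps.

3.77 Gbps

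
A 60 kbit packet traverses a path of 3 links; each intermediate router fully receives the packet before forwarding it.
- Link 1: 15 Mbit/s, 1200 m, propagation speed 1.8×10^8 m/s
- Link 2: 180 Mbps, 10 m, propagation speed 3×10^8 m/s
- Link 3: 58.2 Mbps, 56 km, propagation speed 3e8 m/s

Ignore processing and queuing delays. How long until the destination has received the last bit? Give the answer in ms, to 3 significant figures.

L = 60000 bits.
Transmission delays (L/R per hop): 4, 0.333333, 1.03093 ms; sum = 5.36426 ms.
Propagation delays (d/s per hop): 0.00666667, 3.33333e-05, 0.186667 ms; sum = 0.193367 ms.
End-to-end = 5.56 ms.

5.56 ms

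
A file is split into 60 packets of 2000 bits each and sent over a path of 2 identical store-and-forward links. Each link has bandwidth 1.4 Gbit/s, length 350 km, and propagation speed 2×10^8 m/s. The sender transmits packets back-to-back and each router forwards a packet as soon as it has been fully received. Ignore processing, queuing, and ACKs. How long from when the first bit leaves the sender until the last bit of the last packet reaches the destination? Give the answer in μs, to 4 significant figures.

3587 μs

Per-hop transmission t_tx = L/R = 2000/1400000000 = 1.42857 μs.
Per-hop propagation t_prop = 350000/200000000 = 1750 μs.
Pipeline fill: first packet needs 2·t_tx to clear all hops; remaining 59 packets each add one t_tx.
Total = (2+60-1)·t_tx + 2·t_prop = 61·1.42857 + 2·1750 = 3587 μs.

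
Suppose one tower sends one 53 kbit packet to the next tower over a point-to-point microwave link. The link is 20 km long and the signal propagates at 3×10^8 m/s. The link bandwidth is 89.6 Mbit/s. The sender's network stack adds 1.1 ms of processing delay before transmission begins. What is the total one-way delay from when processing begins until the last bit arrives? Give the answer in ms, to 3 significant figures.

L = 53000 bits.
Transmission delay = L/R = 53000 / 89600000 = 0.591518 ms.
Propagation delay = d/s = 20000 m / 300000000 m/s = 0.0666667 ms.
Plus processing delay 1.1 ms = 1.1 ms.
Total = 1.76 ms.

1.76 ms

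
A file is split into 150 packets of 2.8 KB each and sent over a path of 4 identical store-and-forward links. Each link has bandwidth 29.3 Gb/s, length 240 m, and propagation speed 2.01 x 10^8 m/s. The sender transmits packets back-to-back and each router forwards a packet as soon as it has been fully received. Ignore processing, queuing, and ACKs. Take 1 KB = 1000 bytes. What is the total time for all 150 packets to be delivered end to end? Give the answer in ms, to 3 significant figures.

0.122 ms

Per-hop transmission t_tx = L/R = 22400/29300000000 = 0.000764505 ms.
Per-hop propagation t_prop = 240/2.01e+08 = 0.00119403 ms.
Pipeline fill: first packet needs 4·t_tx to clear all hops; remaining 149 packets each add one t_tx.
Total = (4+150-1)·t_tx + 4·t_prop = 153·0.000764505 + 4·0.00119403 = 0.122 ms.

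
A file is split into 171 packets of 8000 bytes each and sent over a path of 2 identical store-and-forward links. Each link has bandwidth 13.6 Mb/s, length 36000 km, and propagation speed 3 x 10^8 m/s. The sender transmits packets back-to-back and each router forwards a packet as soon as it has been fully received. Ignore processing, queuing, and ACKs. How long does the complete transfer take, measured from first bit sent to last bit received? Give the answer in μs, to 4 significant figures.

Per-hop transmission t_tx = L/R = 64000/13600000 = 4705.88 μs.
Per-hop propagation t_prop = 36000000/300000000 = 120000 μs.
Pipeline fill: first packet needs 2·t_tx to clear all hops; remaining 170 packets each add one t_tx.
Total = (2+171-1)·t_tx + 2·t_prop = 172·4705.88 + 2·120000 = 1049000 μs.

1049000 μs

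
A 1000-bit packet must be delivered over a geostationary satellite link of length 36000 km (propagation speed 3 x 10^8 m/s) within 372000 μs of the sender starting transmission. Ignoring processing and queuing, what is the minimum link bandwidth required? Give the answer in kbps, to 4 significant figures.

3.968 kbps

Propagation delay = 36000000 / 300000000 = 120000 μs.
Transmission budget = 372000 − 120000 = 252000 μs.
R ≥ L / t_tx = 1000 bits / 0.252 s = 3.968 kbps.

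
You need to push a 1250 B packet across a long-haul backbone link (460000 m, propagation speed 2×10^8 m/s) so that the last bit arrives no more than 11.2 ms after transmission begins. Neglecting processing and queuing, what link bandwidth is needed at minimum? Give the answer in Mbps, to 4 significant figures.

L = 10000 bits.
Propagation delay = 460000 / 200000000 = 2.3 ms.
Transmission budget = 11.2 − 2.3 = 8.9 ms.
R ≥ L / t_tx = 10000 bits / 0.0089 s = 1.124 Mbps.

1.124 Mbps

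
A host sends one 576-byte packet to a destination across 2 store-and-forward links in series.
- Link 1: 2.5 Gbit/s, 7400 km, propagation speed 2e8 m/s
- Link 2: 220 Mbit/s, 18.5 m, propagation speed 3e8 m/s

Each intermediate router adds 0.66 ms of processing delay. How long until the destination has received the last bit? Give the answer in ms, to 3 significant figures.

L = 576 × 8 = 4608 bits.
Transmission delays (L/R per hop): 0.0018432, 0.0209455 ms; sum = 0.0227887 ms.
Propagation delays (d/s per hop): 37, 6.16667e-05 ms; sum = 37.0001 ms.
Processing at 1 router(s): 1 × 0.66 ms = 0.66 ms.
End-to-end = 37.7 ms.

37.7 ms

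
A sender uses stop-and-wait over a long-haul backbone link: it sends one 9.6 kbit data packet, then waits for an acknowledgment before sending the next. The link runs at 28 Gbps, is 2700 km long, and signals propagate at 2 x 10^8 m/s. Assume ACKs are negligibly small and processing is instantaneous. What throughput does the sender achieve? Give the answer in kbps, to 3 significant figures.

t_tx = L/R = 9600/28000000000 = 3.42857e-07 s.
t_prop = 2700000/200000000 = 0.0135 s; RTT = 0.027 s.
Cycle = t_tx + RTT = 0.0270003 s.
Throughput = L / cycle = 9600 / 0.0270003 = 356 kbps.

356 kbps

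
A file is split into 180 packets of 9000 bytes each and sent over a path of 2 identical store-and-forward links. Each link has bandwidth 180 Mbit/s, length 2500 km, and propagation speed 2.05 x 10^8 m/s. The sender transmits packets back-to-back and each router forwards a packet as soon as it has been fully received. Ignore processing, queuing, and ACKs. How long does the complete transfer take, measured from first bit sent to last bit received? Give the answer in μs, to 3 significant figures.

96800 μs

Per-hop transmission t_tx = L/R = 72000/180000000 = 400 μs.
Per-hop propagation t_prop = 2500000/2.05e+08 = 12195.1 μs.
Pipeline fill: first packet needs 2·t_tx to clear all hops; remaining 179 packets each add one t_tx.
Total = (2+180-1)·t_tx + 2·t_prop = 181·400 + 2·12195.1 = 96800 μs.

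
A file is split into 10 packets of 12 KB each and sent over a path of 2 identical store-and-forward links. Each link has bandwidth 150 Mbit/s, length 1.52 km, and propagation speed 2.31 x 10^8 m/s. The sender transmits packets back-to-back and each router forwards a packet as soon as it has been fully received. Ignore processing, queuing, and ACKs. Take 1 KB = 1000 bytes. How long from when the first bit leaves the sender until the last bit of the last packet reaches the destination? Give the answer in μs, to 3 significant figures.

Per-hop transmission t_tx = L/R = 96000/150000000 = 640 μs.
Per-hop propagation t_prop = 1520/231000000 = 6.58009 μs.
Pipeline fill: first packet needs 2·t_tx to clear all hops; remaining 9 packets each add one t_tx.
Total = (2+10-1)·t_tx + 2·t_prop = 11·640 + 2·6.58009 = 7050 μs.

7050 μs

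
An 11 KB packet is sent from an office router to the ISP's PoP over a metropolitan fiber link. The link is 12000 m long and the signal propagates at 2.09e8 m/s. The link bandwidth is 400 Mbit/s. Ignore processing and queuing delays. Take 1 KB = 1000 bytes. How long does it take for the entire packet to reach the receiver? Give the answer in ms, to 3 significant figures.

L = 88000 bits.
Transmission delay = L/R = 88000 / 400000000 = 0.22 ms.
Propagation delay = d/s = 12000 m / 209000000 m/s = 0.0574163 ms.
Total = 0.277 ms.

0.277 ms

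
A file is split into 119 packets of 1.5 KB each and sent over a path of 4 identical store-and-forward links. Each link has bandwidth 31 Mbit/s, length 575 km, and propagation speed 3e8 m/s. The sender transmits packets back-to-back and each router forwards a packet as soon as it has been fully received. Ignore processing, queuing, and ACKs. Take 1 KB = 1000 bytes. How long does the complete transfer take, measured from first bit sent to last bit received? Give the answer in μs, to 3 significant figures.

Per-hop transmission t_tx = L/R = 12000/31000000 = 387.097 μs.
Per-hop propagation t_prop = 575000/300000000 = 1916.67 μs.
Pipeline fill: first packet needs 4·t_tx to clear all hops; remaining 118 packets each add one t_tx.
Total = (4+119-1)·t_tx + 4·t_prop = 122·387.097 + 4·1916.67 = 54900 μs.

54900 μs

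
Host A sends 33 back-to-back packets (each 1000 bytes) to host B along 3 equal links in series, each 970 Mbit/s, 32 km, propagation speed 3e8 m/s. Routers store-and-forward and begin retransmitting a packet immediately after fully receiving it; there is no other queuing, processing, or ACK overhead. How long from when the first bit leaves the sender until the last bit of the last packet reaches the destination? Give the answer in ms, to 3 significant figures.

Per-hop transmission t_tx = L/R = 8000/970000000 = 0.00824742 ms.
Per-hop propagation t_prop = 32000/300000000 = 0.106667 ms.
Pipeline fill: first packet needs 3·t_tx to clear all hops; remaining 32 packets each add one t_tx.
Total = (3+33-1)·t_tx + 3·t_prop = 35·0.00824742 + 3·0.106667 = 0.609 ms.

0.609 ms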